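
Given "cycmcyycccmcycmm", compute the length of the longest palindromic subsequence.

12

Using dp[i][j] = 2 + dp[i+1][j−1] if the ends match, else max(dp[i+1][j], dp[i][j−1]):
dp[1][16] = 12. A witness is cycmccccmcyc at positions 1,2,3,4,5,8,9,10,11,12,13,14.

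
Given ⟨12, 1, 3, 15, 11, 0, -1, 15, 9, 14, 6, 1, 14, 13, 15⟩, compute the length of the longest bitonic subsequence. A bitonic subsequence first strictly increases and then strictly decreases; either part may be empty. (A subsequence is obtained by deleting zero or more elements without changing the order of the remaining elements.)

7

Let inc[i] be the LIS ending at i and dec[i] the longest strictly decreasing subsequence starting at i. inc = [1, 1, 2, 3, 3, 1, 1, 4, 3, 4, 3, 2, 4, 4, 5], dec = [5, 3, 3, 5, 4, 2, 1, 4, 3, 3, 2, 1, 2, 1, 1].
max_i inc[i]+dec[i]−1 = 7, with one witness 1, 3, 15, 11, 9, 6, 1.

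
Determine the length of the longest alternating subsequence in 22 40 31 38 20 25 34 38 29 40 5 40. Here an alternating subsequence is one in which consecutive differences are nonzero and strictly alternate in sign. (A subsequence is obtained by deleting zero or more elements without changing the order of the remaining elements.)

10

Track the best alternating length ending on an up-step vs a down-step at each position: up/down = 1/1, 2/1, 2/3, 4/3, 1/5, 6/5, 6/5, 6/3, 6/7, 8/1, 1/9, 10/1.
The maximum over both is 10; one such subsequence is 22, 40, 31, 38, 20, 34, 29, 40, 5, 40.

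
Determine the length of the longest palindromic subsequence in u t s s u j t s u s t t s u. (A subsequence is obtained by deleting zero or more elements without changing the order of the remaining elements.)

9

Using dp[i][j] = 2 + dp[i+1][j−1] if the ends match, else max(dp[i+1][j], dp[i][j−1]):
dp[1][14] = 9. A witness is ustsustsu at positions 1,3,7,8,9,10,12,13,14.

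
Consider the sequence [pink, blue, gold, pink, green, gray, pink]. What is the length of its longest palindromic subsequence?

Using dp[i][j] = 2 + dp[i+1][j−1] if the ends match, else max(dp[i+1][j], dp[i][j−1]):
dp[1][7] = 3. A witness is pink gray pink at positions 1,6,7.

3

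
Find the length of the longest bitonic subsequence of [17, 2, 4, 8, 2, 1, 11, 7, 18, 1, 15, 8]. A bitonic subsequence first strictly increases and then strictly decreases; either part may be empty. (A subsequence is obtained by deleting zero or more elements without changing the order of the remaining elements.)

One longest bitonic subsequence is 2, 4, 8, 11, 18, 15, 8 (positions 2,3,4,7,9,11,12): it rises to 18 then falls. Length 7 is optimal.

7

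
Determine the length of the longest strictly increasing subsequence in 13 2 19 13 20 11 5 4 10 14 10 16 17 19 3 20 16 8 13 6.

Scanning left to right, the best length ending at each element is: 13→1, 2→1, 19→2, 13→2, 20→3, 11→2, 5→2, 4→2, 10→3, 14→4, 10→3, 16→5, 17→6, 19→7, 3→2, 20→8, 16→5, 8→3, 13→4, 6→3.
So the longest increasing subsequence has length 8, e.g. 2, 5, 10, 14, 16, 17, 19, 20.

8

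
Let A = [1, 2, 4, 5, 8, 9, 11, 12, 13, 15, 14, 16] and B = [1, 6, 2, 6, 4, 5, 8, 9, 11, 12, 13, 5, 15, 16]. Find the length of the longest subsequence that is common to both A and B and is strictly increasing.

11

A longest common strictly increasing subsequence is 1, 2, 4, 5, 8, 9, 11, 12, 13, 15, 16 (length 11); it appears in order in both A and B, and no longer such subsequence exists.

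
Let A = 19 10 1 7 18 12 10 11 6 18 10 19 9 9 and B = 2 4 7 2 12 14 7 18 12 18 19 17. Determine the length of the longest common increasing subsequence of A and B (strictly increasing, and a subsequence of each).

4

For each value that appears in both, track the longest common increasing run ending there.
The best achievable length is 4; one witness is 7, 12, 18, 19 (A-positions 4,6,10,12, B-positions 3,5,8,11).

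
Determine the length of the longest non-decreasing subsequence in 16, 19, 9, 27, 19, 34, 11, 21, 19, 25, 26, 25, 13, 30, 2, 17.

7

Let dp[i] be the longest non-decreasing subsequence ending at position i. Then dp = [1, 2, 1, 3, 3, 4, 2, 4, 4, 5, 6, 6, 3, 7, 1, 4].
The maximum is 7; one witness is 16, 19, 19, 21, 25, 26, 30 at positions 1,2,5,8,10,11,14.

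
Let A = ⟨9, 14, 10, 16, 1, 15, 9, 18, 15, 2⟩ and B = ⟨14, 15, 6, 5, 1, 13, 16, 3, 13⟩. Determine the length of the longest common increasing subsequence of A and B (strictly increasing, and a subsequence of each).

A longest common strictly increasing subsequence is 14, 15 (length 2); it appears in order in both A and B, and no longer such subsequence exists.

2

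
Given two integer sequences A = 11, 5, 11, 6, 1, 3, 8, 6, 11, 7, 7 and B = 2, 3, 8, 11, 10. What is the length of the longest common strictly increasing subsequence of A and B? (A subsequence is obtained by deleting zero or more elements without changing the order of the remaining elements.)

For each value that appears in both, track the longest common increasing run ending there.
The best achievable length is 3; one witness is 3, 8, 11 (A-positions 6,7,9, B-positions 2,3,4).

3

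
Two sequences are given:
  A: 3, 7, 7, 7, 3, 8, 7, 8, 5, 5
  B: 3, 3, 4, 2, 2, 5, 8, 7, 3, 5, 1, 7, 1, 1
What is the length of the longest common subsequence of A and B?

A longest common subsequence is 3, 3, 8, 7, 5 (length 5); the LCS DP confirms no longer common subsequence exists.

5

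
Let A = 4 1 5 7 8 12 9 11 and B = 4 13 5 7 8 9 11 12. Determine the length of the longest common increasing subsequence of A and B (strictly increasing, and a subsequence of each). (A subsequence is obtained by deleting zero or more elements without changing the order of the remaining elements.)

A longest common strictly increasing subsequence is 4, 5, 7, 8, 9, 11 (length 6); it appears in order in both A and B, and no longer such subsequence exists.

6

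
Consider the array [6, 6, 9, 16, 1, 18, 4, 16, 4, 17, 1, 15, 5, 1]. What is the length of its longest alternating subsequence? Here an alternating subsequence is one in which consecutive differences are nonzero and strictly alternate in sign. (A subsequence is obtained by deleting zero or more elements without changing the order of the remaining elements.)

11

Track the best alternating length ending on an up-step vs a down-step at each position: up/down = 1/1, 1/1, 2/1, 2/1, 1/3, 4/1, 4/5, 6/5, 4/7, 8/5, 1/9, 10/9, 10/11, 1/11.
The maximum over both is 11; one such subsequence is 6, 9, 1, 18, 4, 16, 4, 17, 1, 15, 5.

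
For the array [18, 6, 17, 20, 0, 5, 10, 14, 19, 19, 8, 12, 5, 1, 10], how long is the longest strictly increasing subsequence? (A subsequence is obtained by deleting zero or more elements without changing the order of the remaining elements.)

One longest increasing subsequence is 0, 5, 10, 14, 19 (positions 5,6,7,8,9), of length 5; no longer one exists.

5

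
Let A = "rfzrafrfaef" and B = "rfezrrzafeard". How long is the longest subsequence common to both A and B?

A longest common subsequence is rfzrafr (length 7); the LCS DP confirms no longer common subsequence exists.

7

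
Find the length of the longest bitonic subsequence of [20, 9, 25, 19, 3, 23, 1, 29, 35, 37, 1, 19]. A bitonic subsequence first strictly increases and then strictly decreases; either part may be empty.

7

Let inc[i] be the LIS ending at i and dec[i] the longest strictly decreasing subsequence starting at i. inc = [1, 1, 2, 2, 1, 3, 1, 4, 5, 6, 1, 2], dec = [4, 3, 4, 3, 2, 2, 1, 2, 2, 2, 1, 1].
max_i inc[i]+dec[i]−1 = 7, with one witness 9, 19, 23, 29, 35, 37, 19.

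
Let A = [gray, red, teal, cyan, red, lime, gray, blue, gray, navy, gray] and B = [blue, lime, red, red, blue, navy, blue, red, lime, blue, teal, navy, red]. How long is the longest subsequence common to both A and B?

5

Backtracking the LCS table gives one alignment: red (A2,B4) → red (A5,B8) → lime (A6,B9) → blue (A8,B10) → navy (A10,B12).
So the longest common subsequence has length 5.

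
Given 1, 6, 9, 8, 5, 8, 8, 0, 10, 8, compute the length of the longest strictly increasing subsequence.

One longest increasing subsequence is 1, 6, 9, 10 (positions 1,2,3,9), of length 4; no longer one exists.

4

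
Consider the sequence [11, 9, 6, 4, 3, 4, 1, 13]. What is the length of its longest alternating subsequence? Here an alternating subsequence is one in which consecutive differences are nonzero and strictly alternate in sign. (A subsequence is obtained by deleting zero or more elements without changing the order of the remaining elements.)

A longest alternating subsequence is 11, 3, 4, 1, 13 (positions 1,5,6,7,8); its 4 consecutive differences strictly alternate in sign, and length 5 is optimal.

5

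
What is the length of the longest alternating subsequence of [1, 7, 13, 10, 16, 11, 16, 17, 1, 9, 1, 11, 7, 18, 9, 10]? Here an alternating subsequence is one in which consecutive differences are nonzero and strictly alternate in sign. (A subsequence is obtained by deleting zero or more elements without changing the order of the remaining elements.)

14

A longest alternating subsequence is 1, 13, 10, 16, 11, 16, 1, 9, 1, 11, 7, 18, 9, 10 (positions 1,3,4,5,6,7,9,10,11,12,13,14,15,16); its 13 consecutive differences strictly alternate in sign, and length 14 is optimal.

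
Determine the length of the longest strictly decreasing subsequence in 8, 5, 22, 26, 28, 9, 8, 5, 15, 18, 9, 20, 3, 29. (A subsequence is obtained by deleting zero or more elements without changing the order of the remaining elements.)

Scanning left to right, the best length ending at each element is: 8→1, 5→2, 22→1, 26→1, 28→1, 9→2, 8→3, 5→4, 15→2, 18→2, 9→3, 20→2, 3→5, 29→1.
So the longest decreasing subsequence has length 5, e.g. 22, 9, 8, 5, 3.

5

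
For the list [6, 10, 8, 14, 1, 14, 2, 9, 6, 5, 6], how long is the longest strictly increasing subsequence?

Let dp[i] be the longest increasing subsequence ending at position i. Then dp = [1, 2, 2, 3, 1, 3, 2, 3, 3, 3, 4].
The maximum is 4; one witness is 1, 2, 5, 6 at positions 5,7,10,11.

4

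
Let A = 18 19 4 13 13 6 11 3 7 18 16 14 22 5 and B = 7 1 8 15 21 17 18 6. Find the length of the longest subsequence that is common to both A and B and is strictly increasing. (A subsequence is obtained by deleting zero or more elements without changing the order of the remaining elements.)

2

For each value that appears in both, track the longest common increasing run ending there.
The best achievable length is 2; one witness is 7, 18 (A-positions 9,10, B-positions 1,7).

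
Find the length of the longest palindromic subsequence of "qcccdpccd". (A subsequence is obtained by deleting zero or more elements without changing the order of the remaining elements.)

One longest palindromic subsequence is ccpcc (positions 3,4,6,7,8); it reads the same forward and backward, and the interval DP gives dp[1][9] = 5.

5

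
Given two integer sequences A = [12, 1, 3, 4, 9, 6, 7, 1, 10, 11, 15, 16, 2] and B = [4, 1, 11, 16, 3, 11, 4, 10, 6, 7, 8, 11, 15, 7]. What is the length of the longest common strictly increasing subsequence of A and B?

For each value that appears in both, track the longest common increasing run ending there.
The best achievable length is 7; one witness is 1, 3, 4, 6, 7, 11, 15 (A-positions 2,3,4,6,7,10,11, B-positions 2,5,7,9,10,12,13).

7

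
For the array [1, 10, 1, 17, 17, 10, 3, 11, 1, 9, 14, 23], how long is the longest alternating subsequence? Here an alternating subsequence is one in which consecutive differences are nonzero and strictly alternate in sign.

Track the best alternating length ending on an up-step vs a down-step at each position: up/down = 1/1, 2/1, 1/3, 4/1, 4/1, 4/5, 4/5, 6/5, 1/7, 8/7, 8/5, 8/1.
The maximum over both is 8; one such subsequence is 1, 10, 1, 17, 10, 11, 1, 9.

8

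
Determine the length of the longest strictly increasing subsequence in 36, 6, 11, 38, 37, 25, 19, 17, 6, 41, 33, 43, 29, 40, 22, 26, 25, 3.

Let dp[i] be the longest increasing subsequence ending at position i. Then dp = [1, 1, 2, 3, 3, 3, 3, 3, 1, 4, 4, 5, 4, 5, 4, 5, 5, 1].
The maximum is 5; one witness is 6, 11, 38, 41, 43 at positions 2,3,4,10,12.

5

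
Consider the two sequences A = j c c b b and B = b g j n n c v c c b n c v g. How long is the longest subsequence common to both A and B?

A longest common subsequence is jccb (length 4); the LCS DP confirms no longer common subsequence exists.

4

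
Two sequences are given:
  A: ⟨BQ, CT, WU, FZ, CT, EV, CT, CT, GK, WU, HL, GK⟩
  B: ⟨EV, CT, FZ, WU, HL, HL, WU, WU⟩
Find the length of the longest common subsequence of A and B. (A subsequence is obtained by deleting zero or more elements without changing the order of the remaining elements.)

4

Backtracking the LCS table gives one alignment: CT (A2,B2) → FZ (A4,B3) → WU (A10,B4) → HL (A11,B6).
So the longest common subsequence has length 4.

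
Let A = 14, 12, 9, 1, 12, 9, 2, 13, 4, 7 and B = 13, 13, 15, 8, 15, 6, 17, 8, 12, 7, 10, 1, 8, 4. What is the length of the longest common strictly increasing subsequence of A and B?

For each value that appears in both, track the longest common increasing run ending there.
The best achievable length is 2; one witness is 1, 4 (A-positions 4,9, B-positions 12,14).

2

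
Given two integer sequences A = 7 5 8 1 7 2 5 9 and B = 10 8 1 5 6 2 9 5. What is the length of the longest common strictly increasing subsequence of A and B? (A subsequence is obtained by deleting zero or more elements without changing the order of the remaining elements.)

3

For each value that appears in both, track the longest common increasing run ending there.
The best achievable length is 3; one witness is 1, 5, 9 (A-positions 4,7,8, B-positions 3,4,7).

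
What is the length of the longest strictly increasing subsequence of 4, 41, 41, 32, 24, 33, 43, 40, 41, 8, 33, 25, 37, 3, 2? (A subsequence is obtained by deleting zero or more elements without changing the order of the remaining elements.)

5

Let dp[i] be the longest increasing subsequence ending at position i. Then dp = [1, 2, 2, 2, 2, 3, 4, 4, 5, 2, 3, 3, 4, 1, 1].
The maximum is 5; one witness is 4, 32, 33, 40, 41 at positions 1,4,6,8,9.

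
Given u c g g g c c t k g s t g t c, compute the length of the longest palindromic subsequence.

One longest palindromic subsequence is cggccggc (positions 2,4,5,6,7,10,13,15); it reads the same forward and backward, and the interval DP gives dp[1][15] = 8.

8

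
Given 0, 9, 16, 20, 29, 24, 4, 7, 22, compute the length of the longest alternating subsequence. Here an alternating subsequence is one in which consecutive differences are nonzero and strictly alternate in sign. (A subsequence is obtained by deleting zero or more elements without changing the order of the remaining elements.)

A longest alternating subsequence is 0, 9, 4, 7 (positions 1,2,7,8); its 3 consecutive differences strictly alternate in sign, and length 4 is optimal.

4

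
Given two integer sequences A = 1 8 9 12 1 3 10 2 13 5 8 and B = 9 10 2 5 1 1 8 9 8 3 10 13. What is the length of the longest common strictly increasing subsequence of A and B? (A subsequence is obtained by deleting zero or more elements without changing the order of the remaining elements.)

5

For each value that appears in both, track the longest common increasing run ending there.
The best achievable length is 5; one witness is 1, 8, 9, 10, 13 (A-positions 1,2,3,7,9, B-positions 5,7,8,11,12).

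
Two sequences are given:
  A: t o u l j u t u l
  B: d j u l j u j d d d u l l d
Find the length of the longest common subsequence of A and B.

6

A longest common subsequence is uljuul (length 6); the LCS DP confirms no longer common subsequence exists.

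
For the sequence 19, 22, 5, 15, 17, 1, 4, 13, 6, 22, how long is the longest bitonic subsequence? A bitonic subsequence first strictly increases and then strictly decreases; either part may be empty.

5

Let inc[i] be the LIS ending at i and dec[i] the longest strictly decreasing subsequence starting at i. inc = [1, 2, 1, 2, 3, 1, 2, 3, 3, 4], dec = [4, 4, 2, 3, 3, 1, 1, 2, 1, 1].
max_i inc[i]+dec[i]−1 = 5, with one witness 19, 22, 17, 13, 6.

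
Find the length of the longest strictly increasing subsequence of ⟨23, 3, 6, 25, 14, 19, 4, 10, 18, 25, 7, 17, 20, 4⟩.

5

Scanning left to right, the best length ending at each element is: 23→1, 3→1, 6→2, 25→3, 14→3, 19→4, 4→2, 10→3, 18→4, 25→5, 7→3, 17→4, 20→5, 4→2.
So the longest increasing subsequence has length 5, e.g. 3, 6, 14, 19, 25.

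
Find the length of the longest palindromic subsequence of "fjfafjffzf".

7

One longest palindromic subsequence is fffjfff (positions 1,3,5,6,7,8,10); it reads the same forward and backward, and the interval DP gives dp[1][10] = 7.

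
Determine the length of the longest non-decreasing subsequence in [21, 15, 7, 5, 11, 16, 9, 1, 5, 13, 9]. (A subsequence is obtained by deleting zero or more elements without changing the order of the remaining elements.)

Let dp[i] be the longest non-decreasing subsequence ending at position i. Then dp = [1, 1, 1, 1, 2, 3, 2, 1, 2, 3, 3].
The maximum is 3; one witness is 7, 11, 16 at positions 3,5,6.

3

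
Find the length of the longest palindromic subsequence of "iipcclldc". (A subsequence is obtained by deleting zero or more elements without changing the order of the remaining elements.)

Using dp[i][j] = 2 + dp[i+1][j−1] if the ends match, else max(dp[i+1][j], dp[i][j−1]):
dp[1][9] = 4. A witness is cllc at positions 4,6,7,9.

4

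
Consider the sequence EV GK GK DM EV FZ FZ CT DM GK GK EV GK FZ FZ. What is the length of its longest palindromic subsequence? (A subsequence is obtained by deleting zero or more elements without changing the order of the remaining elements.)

One longest palindromic subsequence is EV GK GK DM FZ FZ DM GK GK EV (positions 1,2,3,4,6,7,9,10,11,12); it reads the same forward and backward, and the interval DP gives dp[1][15] = 10.

10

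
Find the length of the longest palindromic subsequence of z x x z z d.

4

Using dp[i][j] = 2 + dp[i+1][j−1] if the ends match, else max(dp[i+1][j], dp[i][j−1]):
dp[1][6] = 4. A witness is zxxz at positions 1,2,3,5.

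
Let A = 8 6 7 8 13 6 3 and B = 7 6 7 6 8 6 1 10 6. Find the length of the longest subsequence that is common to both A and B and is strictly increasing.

3

A longest common strictly increasing subsequence is 6, 7, 8 (length 3); it appears in order in both A and B, and no longer such subsequence exists.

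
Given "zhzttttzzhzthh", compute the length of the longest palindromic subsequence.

10

Using dp[i][j] = 2 + dp[i+1][j−1] if the ends match, else max(dp[i+1][j], dp[i][j−1]):
dp[1][14] = 10. A witness is zhzttttzhz at positions 1,2,3,4,5,6,7,9,10,11.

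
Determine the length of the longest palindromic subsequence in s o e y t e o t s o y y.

One longest palindromic subsequence is soeteos (positions 1,2,3,5,6,7,9); it reads the same forward and backward, and the interval DP gives dp[1][12] = 7.

7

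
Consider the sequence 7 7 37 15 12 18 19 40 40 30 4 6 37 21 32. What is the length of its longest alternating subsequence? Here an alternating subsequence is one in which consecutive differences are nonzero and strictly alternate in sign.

A longest alternating subsequence is 7, 37, 15, 40, 30, 37, 21, 32 (positions 1,3,4,8,10,13,14,15); its 7 consecutive differences strictly alternate in sign, and length 8 is optimal.

8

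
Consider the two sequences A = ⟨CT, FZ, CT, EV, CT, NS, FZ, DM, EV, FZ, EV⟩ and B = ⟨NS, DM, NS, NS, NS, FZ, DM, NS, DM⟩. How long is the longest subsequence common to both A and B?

A longest common subsequence is FZ, NS, DM (length 3); the LCS DP confirms no longer common subsequence exists.

3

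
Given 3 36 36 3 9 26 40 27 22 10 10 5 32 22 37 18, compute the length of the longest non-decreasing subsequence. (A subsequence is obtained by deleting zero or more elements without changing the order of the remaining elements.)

Scanning left to right, the best length ending at each element is: 3→1, 36→2, 36→3, 3→2, 9→3, 26→4, 40→5, 27→5, 22→4, 10→4, 10→5, 5→3, 32→6, 22→6, 37→7, 18→6.
So the longest non-decreasing subsequence has length 7, e.g. 3, 3, 9, 26, 27, 32, 37.

7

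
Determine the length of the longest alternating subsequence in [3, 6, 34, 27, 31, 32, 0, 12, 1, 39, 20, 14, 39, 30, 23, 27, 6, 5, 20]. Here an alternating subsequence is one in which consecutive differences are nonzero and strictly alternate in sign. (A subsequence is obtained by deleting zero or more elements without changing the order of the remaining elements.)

14

A longest alternating subsequence is 3, 34, 27, 31, 0, 12, 1, 39, 20, 39, 23, 27, 6, 20 (positions 1,3,4,5,7,8,9,10,11,13,15,16,17,19); its 13 consecutive differences strictly alternate in sign, and length 14 is optimal.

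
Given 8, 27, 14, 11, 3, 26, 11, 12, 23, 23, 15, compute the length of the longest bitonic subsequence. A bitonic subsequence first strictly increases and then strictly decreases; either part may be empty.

One longest bitonic subsequence is 8, 27, 26, 23, 15 (positions 1,2,6,10,11): it rises to 27 then falls. Length 5 is optimal.

5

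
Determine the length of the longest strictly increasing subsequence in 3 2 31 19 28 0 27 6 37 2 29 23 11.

4

One longest increasing subsequence is 3, 19, 28, 37 (positions 1,4,5,9), of length 4; no longer one exists.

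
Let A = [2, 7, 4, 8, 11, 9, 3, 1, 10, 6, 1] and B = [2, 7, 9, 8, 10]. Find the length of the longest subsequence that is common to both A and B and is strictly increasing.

4

For each value that appears in both, track the longest common increasing run ending there.
The best achievable length is 4; one witness is 2, 7, 9, 10 (A-positions 1,2,6,9, B-positions 1,2,3,5).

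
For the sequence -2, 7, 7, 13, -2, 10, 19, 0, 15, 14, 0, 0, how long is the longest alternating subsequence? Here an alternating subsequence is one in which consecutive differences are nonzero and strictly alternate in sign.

Track the best alternating length ending on an up-step vs a down-step at each position: up/down = 1/1, 2/1, 2/1, 2/1, 1/3, 4/3, 4/1, 4/5, 6/5, 6/7, 4/7, 4/7.
The maximum over both is 7; one such subsequence is -2, 7, -2, 10, 0, 15, 14.

7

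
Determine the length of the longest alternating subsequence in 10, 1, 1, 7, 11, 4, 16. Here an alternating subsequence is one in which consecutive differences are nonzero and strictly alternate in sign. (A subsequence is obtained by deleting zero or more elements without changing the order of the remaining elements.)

Track the best alternating length ending on an up-step vs a down-step at each position: up/down = 1/1, 1/2, 1/2, 3/2, 3/1, 3/4, 5/1.
The maximum over both is 5; one such subsequence is 10, 1, 7, 4, 16.

5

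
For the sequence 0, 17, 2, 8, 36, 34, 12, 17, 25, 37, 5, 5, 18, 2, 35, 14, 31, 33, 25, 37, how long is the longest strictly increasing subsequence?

Scanning left to right, the best length ending at each element is: 0→1, 17→2, 2→2, 8→3, 36→4, 34→4, 12→4, 17→5, 25→6, 37→7, 5→3, 5→3, 18→6, 2→2, 35→7, 14→5, 31→7, 33→8, 25→7, 37→9.
So the longest increasing subsequence has length 9, e.g. 0, 2, 8, 12, 17, 25, 31, 33, 37.

9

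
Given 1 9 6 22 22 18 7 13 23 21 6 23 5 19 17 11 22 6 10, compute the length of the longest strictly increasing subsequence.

Let dp[i] be the longest increasing subsequence ending at position i. Then dp = [1, 2, 2, 3, 3, 3, 3, 4, 5, 5, 2, 6, 2, 5, 5, 4, 6, 3, 4].
The maximum is 6; one witness is 1, 6, 7, 13, 21, 23 at positions 1,3,7,8,10,12.

6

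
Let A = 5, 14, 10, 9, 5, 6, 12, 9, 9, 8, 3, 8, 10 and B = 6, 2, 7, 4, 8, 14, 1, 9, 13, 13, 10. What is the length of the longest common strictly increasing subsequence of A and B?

3

A longest common strictly increasing subsequence is 6, 8, 10 (length 3); it appears in order in both A and B, and no longer such subsequence exists.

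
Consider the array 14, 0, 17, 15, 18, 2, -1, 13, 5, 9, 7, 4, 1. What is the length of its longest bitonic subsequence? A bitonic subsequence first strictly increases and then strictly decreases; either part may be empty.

8

One longest bitonic subsequence is 14, 17, 15, 13, 9, 7, 4, 1 (positions 1,3,4,8,10,11,12,13): it rises to 17 then falls. Length 8 is optimal.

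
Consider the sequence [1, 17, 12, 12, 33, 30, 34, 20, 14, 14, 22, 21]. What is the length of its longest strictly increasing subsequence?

Let dp[i] be the longest increasing subsequence ending at position i. Then dp = [1, 2, 2, 2, 3, 3, 4, 3, 3, 3, 4, 4].
The maximum is 4; one witness is 1, 17, 33, 34 at positions 1,2,5,7.

4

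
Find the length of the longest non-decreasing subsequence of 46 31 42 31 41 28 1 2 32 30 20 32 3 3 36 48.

6

Scanning left to right, the best length ending at each element is: 46→1, 31→1, 42→2, 31→2, 41→3, 28→1, 1→1, 2→2, 32→3, 30→3, 20→3, 32→4, 3→3, 3→4, 36→5, 48→6.
So the longest non-decreasing subsequence has length 6, e.g. 31, 31, 32, 32, 36, 48.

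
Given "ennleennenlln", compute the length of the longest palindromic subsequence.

One longest palindromic subsequence is nlenneln (positions 2,4,6,7,8,9,12,13); it reads the same forward and backward, and the interval DP gives dp[1][13] = 8.

8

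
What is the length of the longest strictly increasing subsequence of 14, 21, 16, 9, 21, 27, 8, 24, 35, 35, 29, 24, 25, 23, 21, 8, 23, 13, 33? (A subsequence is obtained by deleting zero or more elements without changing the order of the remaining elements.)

6

Let dp[i] be the longest increasing subsequence ending at position i. Then dp = [1, 2, 2, 1, 3, 4, 1, 4, 5, 5, 5, 4, 5, 4, 3, 1, 4, 2, 6].
The maximum is 6; one witness is 14, 16, 21, 27, 29, 33 at positions 1,3,5,6,11,19.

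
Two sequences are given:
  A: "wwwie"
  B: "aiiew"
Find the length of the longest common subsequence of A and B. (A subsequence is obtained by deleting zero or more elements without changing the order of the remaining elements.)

2

Backtracking the LCS table gives one alignment: i (A4,B3) → e (A5,B4).
So the longest common subsequence has length 2.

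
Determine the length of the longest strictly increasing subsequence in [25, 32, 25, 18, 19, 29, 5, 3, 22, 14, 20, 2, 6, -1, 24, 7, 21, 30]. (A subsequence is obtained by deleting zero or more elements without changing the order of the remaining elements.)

5

One longest increasing subsequence is 18, 19, 22, 24, 30 (positions 4,5,9,15,18), of length 5; no longer one exists.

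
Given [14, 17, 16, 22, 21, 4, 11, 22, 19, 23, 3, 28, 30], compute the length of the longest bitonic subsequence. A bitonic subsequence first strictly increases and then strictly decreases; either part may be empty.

Let inc[i] be the LIS ending at i and dec[i] the longest strictly decreasing subsequence starting at i. inc = [1, 2, 2, 3, 3, 1, 2, 4, 3, 5, 1, 6, 7], dec = [3, 4, 3, 4, 3, 2, 2, 3, 2, 2, 1, 1, 1].
max_i inc[i]+dec[i]−1 = 7, with one witness 14, 17, 21, 22, 23, 28, 30.

7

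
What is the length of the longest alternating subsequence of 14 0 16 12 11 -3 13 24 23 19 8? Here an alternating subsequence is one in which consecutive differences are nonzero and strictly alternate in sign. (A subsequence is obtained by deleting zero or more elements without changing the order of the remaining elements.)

Track the best alternating length ending on an up-step vs a down-step at each position: up/down = 1/1, 1/2, 3/1, 3/4, 3/4, 1/4, 5/4, 5/1, 5/6, 5/6, 5/6.
The maximum over both is 6; one such subsequence is 14, 0, 16, 12, 24, 23.

6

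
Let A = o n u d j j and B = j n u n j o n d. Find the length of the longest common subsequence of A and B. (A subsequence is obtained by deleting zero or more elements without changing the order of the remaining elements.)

Backtracking the LCS table gives one alignment: o (A1,B6) → n (A2,B7) → d (A4,B8).
So the longest common subsequence has length 3.

3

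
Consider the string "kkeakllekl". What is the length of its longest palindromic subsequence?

Using dp[i][j] = 2 + dp[i+1][j−1] if the ends match, else max(dp[i+1][j], dp[i][j−1]):
dp[1][10] = 6. A witness is kellek at positions 2,3,6,7,8,9.

6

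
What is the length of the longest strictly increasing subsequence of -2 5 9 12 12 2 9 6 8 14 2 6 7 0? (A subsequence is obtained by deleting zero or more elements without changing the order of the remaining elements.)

Let dp[i] be the longest increasing subsequence ending at position i. Then dp = [1, 2, 3, 4, 4, 2, 3, 3, 4, 5, 2, 3, 4, 2].
The maximum is 5; one witness is -2, 5, 9, 12, 14 at positions 1,2,3,4,10.

5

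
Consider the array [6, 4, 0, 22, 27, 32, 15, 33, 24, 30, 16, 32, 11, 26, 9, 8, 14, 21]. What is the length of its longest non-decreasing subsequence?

5

Scanning left to right, the best length ending at each element is: 6→1, 4→1, 0→1, 22→2, 27→3, 32→4, 15→2, 33→5, 24→3, 30→4, 16→3, 32→5, 11→2, 26→4, 9→2, 8→2, 14→3, 21→4.
So the longest non-decreasing subsequence has length 5, e.g. 6, 22, 27, 32, 33.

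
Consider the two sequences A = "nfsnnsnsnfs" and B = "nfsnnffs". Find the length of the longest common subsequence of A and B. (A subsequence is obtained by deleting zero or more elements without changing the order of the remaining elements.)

7

Backtracking the LCS table gives one alignment: n (A1,B1) → f (A2,B2) → s (A3,B3) → n (A4,B4) → n (A5,B5) → f (A10,B7) → s (A11,B8).
So the longest common subsequence has length 7.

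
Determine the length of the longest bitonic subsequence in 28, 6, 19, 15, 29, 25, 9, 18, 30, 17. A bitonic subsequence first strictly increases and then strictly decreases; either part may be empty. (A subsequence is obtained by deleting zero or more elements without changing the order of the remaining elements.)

6

One longest bitonic subsequence is 6, 19, 29, 25, 18, 17 (positions 2,3,5,6,8,10): it rises to 29 then falls. Length 6 is optimal.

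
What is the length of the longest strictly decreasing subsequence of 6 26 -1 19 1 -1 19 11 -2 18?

5

Let dp[i] be the longest decreasing subsequence ending at position i. Then dp = [1, 1, 2, 2, 3, 4, 2, 3, 5, 3].
The maximum is 5; one witness is 26, 19, 1, -1, -2 at positions 2,4,5,6,9.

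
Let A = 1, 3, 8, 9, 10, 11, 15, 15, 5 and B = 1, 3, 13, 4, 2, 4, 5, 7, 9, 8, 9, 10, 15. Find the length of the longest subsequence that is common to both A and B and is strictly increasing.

6

For each value that appears in both, track the longest common increasing run ending there.
The best achievable length is 6; one witness is 1, 3, 8, 9, 10, 15 (A-positions 1,2,3,4,5,7, B-positions 1,2,10,11,12,13).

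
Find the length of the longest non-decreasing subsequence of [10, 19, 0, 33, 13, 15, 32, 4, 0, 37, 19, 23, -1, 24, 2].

One longest non-decreasing subsequence is 10, 13, 15, 19, 23, 24 (positions 1,5,6,11,12,14), of length 6; no longer one exists.

6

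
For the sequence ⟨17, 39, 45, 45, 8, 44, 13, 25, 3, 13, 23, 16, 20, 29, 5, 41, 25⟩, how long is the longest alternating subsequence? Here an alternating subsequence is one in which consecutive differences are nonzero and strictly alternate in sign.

13

Track the best alternating length ending on an up-step vs a down-step at each position: up/down = 1/1, 2/1, 2/1, 2/1, 1/3, 4/3, 4/5, 6/5, 1/7, 8/7, 8/7, 8/9, 10/9, 10/5, 8/11, 12/5, 12/13.
The maximum over both is 13; one such subsequence is 17, 39, 8, 44, 13, 25, 3, 23, 16, 20, 5, 41, 25.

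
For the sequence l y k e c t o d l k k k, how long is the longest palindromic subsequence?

One longest palindromic subsequence is kkkk (positions 3,10,11,12); it reads the same forward and backward, and the interval DP gives dp[1][12] = 4.

4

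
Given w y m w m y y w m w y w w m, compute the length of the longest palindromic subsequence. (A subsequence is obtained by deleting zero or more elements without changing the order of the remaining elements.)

10

One longest palindromic subsequence is wywmyymwyw (positions 1,2,4,5,6,7,9,10,11,13); it reads the same forward and backward, and the interval DP gives dp[1][14] = 10.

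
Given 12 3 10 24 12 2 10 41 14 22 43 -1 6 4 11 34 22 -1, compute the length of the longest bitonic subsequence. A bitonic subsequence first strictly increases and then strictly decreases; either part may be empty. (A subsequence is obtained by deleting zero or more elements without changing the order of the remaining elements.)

9

One longest bitonic subsequence is 3, 10, 12, 14, 22, 43, 34, 22, -1 (positions 2,3,5,9,10,11,16,17,18): it rises to 43 then falls. Length 9 is optimal.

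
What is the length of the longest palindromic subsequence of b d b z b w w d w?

Using dp[i][j] = 2 + dp[i+1][j−1] if the ends match, else max(dp[i+1][j], dp[i][j−1]):
dp[1][9] = 5. A witness is dbzbd at positions 2,3,4,5,8.

5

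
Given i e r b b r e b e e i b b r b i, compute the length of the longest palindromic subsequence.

11

One longest palindromic subsequence is irbbeeebbri (positions 1,3,4,5,7,9,10,12,13,14,16); it reads the same forward and backward, and the interval DP gives dp[1][16] = 11.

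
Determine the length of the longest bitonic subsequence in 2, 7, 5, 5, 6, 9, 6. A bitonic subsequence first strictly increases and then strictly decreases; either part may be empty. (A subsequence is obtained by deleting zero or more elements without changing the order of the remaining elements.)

5

One longest bitonic subsequence is 2, 5, 6, 9, 6 (positions 1,3,5,6,7): it rises to 9 then falls. Length 5 is optimal.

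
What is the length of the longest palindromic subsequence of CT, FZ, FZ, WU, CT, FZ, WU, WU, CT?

One longest palindromic subsequence is CT WU WU WU CT (positions 1,4,7,8,9); it reads the same forward and backward, and the interval DP gives dp[1][9] = 5.

5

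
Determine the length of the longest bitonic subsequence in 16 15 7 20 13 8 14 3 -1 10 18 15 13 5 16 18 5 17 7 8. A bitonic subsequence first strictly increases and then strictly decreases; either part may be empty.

One longest bitonic subsequence is 7, 13, 14, 15, 16, 18, 17, 8 (positions 3,5,7,12,15,16,18,20): it rises to 18 then falls. Length 8 is optimal.

8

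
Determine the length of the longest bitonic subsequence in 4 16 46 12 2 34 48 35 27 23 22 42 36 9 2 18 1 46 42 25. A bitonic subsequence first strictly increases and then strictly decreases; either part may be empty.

11

One longest bitonic subsequence is 4, 16, 46, 48, 35, 27, 23, 22, 9, 2, 1 (positions 1,2,3,7,8,9,10,11,14,15,17): it rises to 48 then falls. Length 11 is optimal.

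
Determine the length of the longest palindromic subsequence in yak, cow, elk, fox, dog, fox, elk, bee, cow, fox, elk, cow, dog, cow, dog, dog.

One longest palindromic subsequence is cow dog cow elk cow dog cow (positions 2,5,9,11,12,13,14); it reads the same forward and backward, and the interval DP gives dp[1][16] = 7.

7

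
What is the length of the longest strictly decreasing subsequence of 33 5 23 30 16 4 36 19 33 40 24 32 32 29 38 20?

Scanning left to right, the best length ending at each element is: 33→1, 5→2, 23→2, 30→2, 16→3, 4→4, 36→1, 19→3, 33→2, 40→1, 24→3, 32→3, 32→3, 29→4, 38→2, 20→5.
So the longest decreasing subsequence has length 5, e.g. 36, 33, 32, 29, 20.

5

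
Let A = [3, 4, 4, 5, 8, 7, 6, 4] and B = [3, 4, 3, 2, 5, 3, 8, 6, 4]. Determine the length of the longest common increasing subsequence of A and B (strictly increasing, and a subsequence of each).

4

For each value that appears in both, track the longest common increasing run ending there.
The best achievable length is 4; one witness is 3, 4, 5, 8 (A-positions 1,2,4,5, B-positions 1,2,5,7).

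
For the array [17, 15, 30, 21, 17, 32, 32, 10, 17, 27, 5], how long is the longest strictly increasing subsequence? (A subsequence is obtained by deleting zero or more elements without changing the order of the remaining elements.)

3

Scanning left to right, the best length ending at each element is: 17→1, 15→1, 30→2, 21→2, 17→2, 32→3, 32→3, 10→1, 17→2, 27→3, 5→1.
So the longest increasing subsequence has length 3, e.g. 17, 30, 32.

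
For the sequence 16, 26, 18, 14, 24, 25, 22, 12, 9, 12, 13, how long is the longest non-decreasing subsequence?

Scanning left to right, the best length ending at each element is: 16→1, 26→2, 18→2, 14→1, 24→3, 25→4, 22→3, 12→1, 9→1, 12→2, 13→3.
So the longest non-decreasing subsequence has length 4, e.g. 16, 18, 24, 25.

4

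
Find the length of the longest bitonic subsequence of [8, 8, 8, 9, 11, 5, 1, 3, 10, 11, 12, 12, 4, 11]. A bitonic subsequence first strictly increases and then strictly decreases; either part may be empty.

6

Let inc[i] be the LIS ending at i and dec[i] the longest strictly decreasing subsequence starting at i. inc = [1, 1, 1, 2, 3, 1, 1, 2, 3, 4, 5, 5, 3, 4], dec = [3, 3, 3, 3, 3, 2, 1, 1, 2, 2, 2, 2, 1, 1].
max_i inc[i]+dec[i]−1 = 6, with one witness 8, 9, 10, 11, 12, 11.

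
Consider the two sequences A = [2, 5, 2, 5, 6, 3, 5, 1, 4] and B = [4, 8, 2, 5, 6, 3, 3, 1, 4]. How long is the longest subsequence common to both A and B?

A longest common subsequence is 2, 5, 6, 3, 1, 4 (length 6); the LCS DP confirms no longer common subsequence exists.

6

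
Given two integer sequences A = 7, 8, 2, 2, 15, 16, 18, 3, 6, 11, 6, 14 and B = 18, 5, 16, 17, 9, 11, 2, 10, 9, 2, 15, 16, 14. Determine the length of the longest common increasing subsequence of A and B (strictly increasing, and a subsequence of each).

A longest common strictly increasing subsequence is 2, 15, 16 (length 3); it appears in order in both A and B, and no longer such subsequence exists.

3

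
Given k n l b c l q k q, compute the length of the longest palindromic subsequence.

One longest palindromic subsequence is klclk (positions 1,3,5,6,8); it reads the same forward and backward, and the interval DP gives dp[1][9] = 5.

5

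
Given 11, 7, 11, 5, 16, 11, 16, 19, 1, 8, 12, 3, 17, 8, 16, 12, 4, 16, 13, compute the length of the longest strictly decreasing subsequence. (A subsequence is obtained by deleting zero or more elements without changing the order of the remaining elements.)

Let dp[i] be the longest decreasing subsequence ending at position i. Then dp = [1, 2, 1, 3, 1, 2, 1, 1, 4, 3, 2, 4, 2, 3, 3, 4, 5, 3, 4].
The maximum is 5; one witness is 19, 17, 16, 12, 4 at positions 8,13,15,16,17.

5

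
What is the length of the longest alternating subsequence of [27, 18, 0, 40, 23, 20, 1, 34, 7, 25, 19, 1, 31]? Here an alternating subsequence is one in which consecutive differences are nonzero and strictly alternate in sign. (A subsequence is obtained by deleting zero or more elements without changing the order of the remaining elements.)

9

Track the best alternating length ending on an up-step vs a down-step at each position: up/down = 1/1, 1/2, 1/2, 3/1, 3/4, 3/4, 3/4, 5/4, 5/6, 7/6, 7/8, 3/8, 9/6.
The maximum over both is 9; one such subsequence is 27, 18, 40, 23, 34, 7, 25, 19, 31.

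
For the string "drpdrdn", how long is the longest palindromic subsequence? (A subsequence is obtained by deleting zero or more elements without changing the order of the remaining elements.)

5

Using dp[i][j] = 2 + dp[i+1][j−1] if the ends match, else max(dp[i+1][j], dp[i][j−1]):
dp[1][7] = 5. A witness is drdrd at positions 1,2,4,5,6.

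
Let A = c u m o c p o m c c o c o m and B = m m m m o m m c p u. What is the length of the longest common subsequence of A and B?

4

Backtracking the LCS table gives one alignment: m (A3,B4) → o (A4,B5) → c (A5,B8) → p (A6,B9).
So the longest common subsequence has length 4.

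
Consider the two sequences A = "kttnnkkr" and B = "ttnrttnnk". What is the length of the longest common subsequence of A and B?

Backtracking the LCS table gives one alignment: t (A2,B5) → t (A3,B6) → n (A4,B7) → n (A5,B8) → k (A7,B9).
So the longest common subsequence has length 5.

5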